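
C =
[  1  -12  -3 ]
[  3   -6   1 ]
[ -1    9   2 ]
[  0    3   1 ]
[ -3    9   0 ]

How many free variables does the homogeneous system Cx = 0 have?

Row reduce to echelon form.
R2 ← R2 − (3)·R1: [0, 30, 10]
R3 ← R3 + R1: [0, -3, -1]
R5 ← R5 + (3)·R1: [0, -27, -9]
R3 ← R3 + (1/10)·R2: [0, 0, 0]
R4 ← R4 − (1/10)·R2: [0, 0, 0]
R5 ← R5 + (9/10)·R2: [0, 0, 0]
2 nonzero rows, so rank(C) = 2.
C has 3 columns; by rank–nullity, nullity = 3 − 2 = 1.

1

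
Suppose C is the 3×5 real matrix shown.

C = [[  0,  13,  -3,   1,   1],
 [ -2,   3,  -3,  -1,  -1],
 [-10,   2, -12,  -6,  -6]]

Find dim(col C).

2

Row reduce to echelon form.
Swap R1 ↔ R2
R3 ← R3 − (5)·R1: [0, -13, 3, -1, -1]
R3 ← R3 + R2: [0, 0, 0, 0, 0]
Echelon form has 2 nonzero rows, so rank(C) = 2.
The column space has dimension equal to the rank: 2.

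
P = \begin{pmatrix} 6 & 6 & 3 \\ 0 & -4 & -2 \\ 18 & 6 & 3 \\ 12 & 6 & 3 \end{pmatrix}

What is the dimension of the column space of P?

2

Row reduce to echelon form.
R3 ← R3 − (3)·R1: [0, -12, -6]
R4 ← R4 − (2)·R1: [0, -6, -3]
R3 ← R3 − (3)·R2: [0, 0, 0]
R4 ← R4 − (3/2)·R2: [0, 0, 0]
Echelon form has 2 nonzero rows, so rank(P) = 2.
The column space has dimension equal to the rank: 2.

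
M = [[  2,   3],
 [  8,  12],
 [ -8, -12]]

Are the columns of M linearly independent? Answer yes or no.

no

Row reduce M to echelon form.
R2 ← R2 − (4)·R1: [0, 0]
R3 ← R3 + (4)·R1: [0, 0]
1 pivot among 2 columns.
Only 1 < 2 pivot columns, so the columns are linearly dependent.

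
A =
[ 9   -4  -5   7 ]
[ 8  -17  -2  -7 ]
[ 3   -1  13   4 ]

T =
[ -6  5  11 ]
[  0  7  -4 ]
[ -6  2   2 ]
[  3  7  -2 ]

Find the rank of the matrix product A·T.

3

First compute AT:
[[ -3,  56,  91],
 [-57, -132, 166],
 [-84,  62,  55]]
Now row reduce the product.
R2 ← R2 − (19)·R1: [0, -1196, -1563]
R3 ← R3 − (28)·R1: [0, -1506, -2493]
R3 ← R3 − (753/598)·R2: [0, 0, -313875/598]
3 nonzero rows, so rank(AT) = 3.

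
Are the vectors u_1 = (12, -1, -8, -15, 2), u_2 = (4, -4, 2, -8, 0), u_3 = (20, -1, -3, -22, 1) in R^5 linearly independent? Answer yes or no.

Form the matrix with these vectors as rows and row reduce.
R2 ← R2 − (1/3)·R1: [0, -11/3, 14/3, -3, -2/3]
R3 ← R3 − (5/3)·R1: [0, 2/3, 31/3, 3, -7/3]
R3 ← R3 + (2/11)·R2: [0, 0, 123/11, 27/11, -27/11]
3 nonzero rows, so the 3 vectors span a space of dimension 3.
Since 3 = 3, the vectors are linearly independent.

yes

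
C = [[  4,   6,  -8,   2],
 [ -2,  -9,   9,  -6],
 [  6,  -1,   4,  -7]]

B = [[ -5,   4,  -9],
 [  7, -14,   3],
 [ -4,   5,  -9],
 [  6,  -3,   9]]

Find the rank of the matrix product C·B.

3

First compute CB:
[[ 66, -114,  72],
 [-125, 181, -144],
 [-95,  79, -156]]
Now row reduce the product.
R2 ← R2 + (125/66)·R1: [0, -384/11, -84/11]
R3 ← R3 + (95/66)·R1: [0, -936/11, -576/11]
R3 ← R3 − (39/16)·R2: [0, 0, -135/4]
3 nonzero rows, so rank(CB) = 3.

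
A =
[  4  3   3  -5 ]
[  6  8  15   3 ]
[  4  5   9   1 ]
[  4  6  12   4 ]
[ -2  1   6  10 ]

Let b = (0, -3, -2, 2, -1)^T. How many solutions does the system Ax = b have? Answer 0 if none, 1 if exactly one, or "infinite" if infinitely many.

Row reduce the augmented matrix [A | b].
R2 ← R2 − (3/2)·R1: [0, 7/2, 21/2, 21/2, -3]
R3 ← R3 − R1: [0, 2, 6, 6, -2]
R4 ← R4 − R1: [0, 3, 9, 9, 2]
R5 ← R5 + (1/2)·R1: [0, 5/2, 15/2, 15/2, -1]
R3 ← R3 − (4/7)·R2: [0, 0, 0, 0, -2/7]
R4 ← R4 − (6/7)·R2: [0, 0, 0, 0, 32/7]
R5 ← R5 − (5/7)·R2: [0, 0, 0, 0, 8/7]
R4 ← R4 + (16)·R3: [0, 0, 0, 0, 0]
R5 ← R5 + (4)·R3: [0, 0, 0, 0, 0]
The echelon form has 3 nonzero rows; the last pivot sits in the augmented column, so rank(A) = 2 but rank([A|b]) = 3.
Since the ranks differ, the system is inconsistent.
It has no solutions.

0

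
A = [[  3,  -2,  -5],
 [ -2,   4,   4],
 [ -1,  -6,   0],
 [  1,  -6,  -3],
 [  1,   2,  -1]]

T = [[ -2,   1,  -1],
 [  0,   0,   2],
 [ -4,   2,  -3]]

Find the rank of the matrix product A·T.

2

First compute AT:
[[ 14,  -7,   8],
 [-12,   6,  -2],
 [  2,  -1, -11],
 [ 10,  -5,  -4],
 [  2,  -1,   6]]
Now row reduce the product.
R2 ← R2 + (6/7)·R1: [0, 0, 34/7]
R3 ← R3 − (1/7)·R1: [0, 0, -85/7]
R4 ← R4 − (5/7)·R1: [0, 0, -68/7]
R5 ← R5 − (1/7)·R1: [0, 0, 34/7]
R3 ← R3 + (5/2)·R2: [0, 0, 0]
R4 ← R4 + (2)·R2: [0, 0, 0]
R5 ← R5 − R2: [0, 0, 0]
2 nonzero rows, so rank(AT) = 2.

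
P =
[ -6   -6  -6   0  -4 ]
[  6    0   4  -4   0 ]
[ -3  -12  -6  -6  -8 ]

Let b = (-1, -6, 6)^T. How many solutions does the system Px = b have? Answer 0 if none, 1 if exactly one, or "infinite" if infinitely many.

0

Row reduce the augmented matrix [P | b].
R2 ← R2 + R1: [0, -6, -2, -4, -4, -7]
R3 ← R3 − (1/2)·R1: [0, -9, -3, -6, -6, 13/2]
R3 ← R3 − (3/2)·R2: [0, 0, 0, 0, 0, 17]
The echelon form has 3 nonzero rows; the last pivot sits in the augmented column, so rank(P) = 2 but rank([P|b]) = 3.
Since the ranks differ, the system is inconsistent.
It has no solutions.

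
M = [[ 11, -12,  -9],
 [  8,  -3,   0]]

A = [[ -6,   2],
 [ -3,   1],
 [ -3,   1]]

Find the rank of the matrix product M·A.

1

First compute MA:
[[ -3,   1],
 [-39,  13]]
Now row reduce the product.
R2 ← R2 − (13)·R1: [0, 0]
1 nonzero row, so rank(MA) = 1.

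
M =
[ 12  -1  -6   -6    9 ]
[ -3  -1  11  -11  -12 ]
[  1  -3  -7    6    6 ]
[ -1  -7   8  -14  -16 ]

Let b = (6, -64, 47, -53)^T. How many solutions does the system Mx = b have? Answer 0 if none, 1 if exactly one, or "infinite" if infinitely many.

infinite

Row reduce the augmented matrix [M | b].
R2 ← R2 + (1/4)·R1: [0, -5/4, 19/2, -25/2, -39/4, -125/2]
R3 ← R3 − (1/12)·R1: [0, -35/12, -13/2, 13/2, 21/4, 93/2]
R4 ← R4 + (1/12)·R1: [0, -85/12, 15/2, -29/2, -61/4, -105/2]
R3 ← R3 − (7/3)·R2: [0, 0, -86/3, 107/3, 28, 577/3]
R4 ← R4 − (17/3)·R2: [0, 0, -139/3, 169/3, 40, 905/3]
R4 ← R4 − (139/86)·R3: [0, 0, 0, -113/86, -226/43, -791/86]
The echelon form has 4 nonzero rows, and every pivot lies in the first 5 columns, so rank(M) = rank([M|b]) = 4.
The system is consistent.
rank = 4 < 5 unknowns, so there are infinitely many solutions.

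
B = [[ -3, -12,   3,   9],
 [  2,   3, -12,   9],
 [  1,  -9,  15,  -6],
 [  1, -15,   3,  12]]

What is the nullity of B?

1

Row reduce to echelon form.
R2 ← R2 + (2/3)·R1: [0, -5, -10, 15]
R3 ← R3 + (1/3)·R1: [0, -13, 16, -3]
R4 ← R4 + (1/3)·R1: [0, -19, 4, 15]
R3 ← R3 − (13/5)·R2: [0, 0, 42, -42]
R4 ← R4 − (19/5)·R2: [0, 0, 42, -42]
R4 ← R4 − R3: [0, 0, 0, 0]
3 nonzero rows, so rank(B) = 3.
B has 4 columns; by rank–nullity, nullity = 4 − 3 = 1.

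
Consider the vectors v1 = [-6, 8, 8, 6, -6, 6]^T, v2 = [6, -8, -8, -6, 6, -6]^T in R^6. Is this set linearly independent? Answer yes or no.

Form the matrix with these vectors as rows and row reduce.
R2 ← R2 + R1: [0, 0, 0, 0, 0, 0]
1 nonzero row, so the 2 vectors span a space of dimension 1.
Since 1 < 2, the vectors are linearly dependent.

no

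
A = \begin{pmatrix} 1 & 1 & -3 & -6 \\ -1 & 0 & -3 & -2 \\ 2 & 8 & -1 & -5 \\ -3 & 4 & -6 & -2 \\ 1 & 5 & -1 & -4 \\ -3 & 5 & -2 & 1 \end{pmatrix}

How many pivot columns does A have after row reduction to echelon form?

4

Row reduce to echelon form.
R2 ← R2 + R1: [0, 1, -6, -8]
R3 ← R3 − (2)·R1: [0, 6, 5, 7]
R4 ← R4 + (3)·R1: [0, 7, -15, -20]
R5 ← R5 − R1: [0, 4, 2, 2]
R6 ← R6 + (3)·R1: [0, 8, -11, -17]
R3 ← R3 − (6)·R2: [0, 0, 41, 55]
R4 ← R4 − (7)·R2: [0, 0, 27, 36]
R5 ← R5 − (4)·R2: [0, 0, 26, 34]
R6 ← R6 − (8)·R2: [0, 0, 37, 47]
R4 ← R4 − (27/41)·R3: [0, 0, 0, -9/41]
R5 ← R5 − (26/41)·R3: [0, 0, 0, -36/41]
R6 ← R6 − (37/41)·R3: [0, 0, 0, -108/41]
R5 ← R5 − (4)·R4: [0, 0, 0, 0]
R6 ← R6 − (12)·R4: [0, 0, 0, 0]
Echelon form has 4 nonzero rows, so rank(A) = 4.
Each nonzero row contributes one pivot column: 4 pivot columns.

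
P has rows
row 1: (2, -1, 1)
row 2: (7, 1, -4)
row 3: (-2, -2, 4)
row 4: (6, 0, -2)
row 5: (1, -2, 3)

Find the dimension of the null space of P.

1

Row reduce to echelon form.
R2 ← R2 − (7/2)·R1: [0, 9/2, -15/2]
R3 ← R3 + R1: [0, -3, 5]
R4 ← R4 − (3)·R1: [0, 3, -5]
R5 ← R5 − (1/2)·R1: [0, -3/2, 5/2]
R3 ← R3 + (2/3)·R2: [0, 0, 0]
R4 ← R4 − (2/3)·R2: [0, 0, 0]
R5 ← R5 + (1/3)·R2: [0, 0, 0]
2 nonzero rows, so rank(P) = 2.
P has 3 columns; by rank–nullity, nullity = 3 − 2 = 1.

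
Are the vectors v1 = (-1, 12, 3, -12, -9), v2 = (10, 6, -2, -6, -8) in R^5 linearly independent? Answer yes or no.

Form the matrix with these vectors as rows and row reduce.
R2 ← R2 + (10)·R1: [0, 126, 28, -126, -98]
2 nonzero rows, so the 2 vectors span a space of dimension 2.
Since 2 = 2, the vectors are linearly independent.

yes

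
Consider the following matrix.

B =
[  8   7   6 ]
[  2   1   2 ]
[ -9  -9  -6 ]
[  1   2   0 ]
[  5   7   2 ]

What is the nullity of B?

Row reduce to echelon form.
R2 ← R2 − (1/4)·R1: [0, -3/4, 1/2]
R3 ← R3 + (9/8)·R1: [0, -9/8, 3/4]
R4 ← R4 − (1/8)·R1: [0, 9/8, -3/4]
R5 ← R5 − (5/8)·R1: [0, 21/8, -7/4]
R3 ← R3 − (3/2)·R2: [0, 0, 0]
R4 ← R4 + (3/2)·R2: [0, 0, 0]
R5 ← R5 + (7/2)·R2: [0, 0, 0]
2 nonzero rows, so rank(B) = 2.
B has 3 columns; by rank–nullity, nullity = 3 − 2 = 1.

1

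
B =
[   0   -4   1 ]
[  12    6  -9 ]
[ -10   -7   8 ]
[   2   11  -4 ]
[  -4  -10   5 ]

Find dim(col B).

2

Row reduce to echelon form.
Swap R1 ↔ R2
R3 ← R3 + (5/6)·R1: [0, -2, 1/2]
R4 ← R4 − (1/6)·R1: [0, 10, -5/2]
R5 ← R5 + (1/3)·R1: [0, -8, 2]
R3 ← R3 − (1/2)·R2: [0, 0, 0]
R4 ← R4 + (5/2)·R2: [0, 0, 0]
R5 ← R5 − (2)·R2: [0, 0, 0]
Echelon form has 2 nonzero rows, so rank(B) = 2.
The column space has dimension equal to the rank: 2.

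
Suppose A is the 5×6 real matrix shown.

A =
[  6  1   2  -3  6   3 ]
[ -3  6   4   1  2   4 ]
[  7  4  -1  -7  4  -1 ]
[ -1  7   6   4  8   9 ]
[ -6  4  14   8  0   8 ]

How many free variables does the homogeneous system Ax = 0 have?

1

Row reduce to echelon form.
R2 ← R2 + (1/2)·R1: [0, 13/2, 5, -1/2, 5, 11/2]
R3 ← R3 − (7/6)·R1: [0, 17/6, -10/3, -7/2, -3, -9/2]
R4 ← R4 + (1/6)·R1: [0, 43/6, 19/3, 7/2, 9, 19/2]
R5 ← R5 + R1: [0, 5, 16, 5, 6, 11]
R3 ← R3 − (17/39)·R2: [0, 0, -215/39, -128/39, -202/39, -269/39]
R4 ← R4 − (43/39)·R2: [0, 0, 32/39, 158/39, 136/39, 134/39]
R5 ← R5 − (10/13)·R2: [0, 0, 158/13, 70/13, 28/13, 88/13]
R4 ← R4 + (32/215)·R3: [0, 0, 0, 766/215, 584/215, 518/215]
R5 ← R5 + (474/215)·R3: [0, 0, 0, -398/215, -1992/215, -1814/215]
R5 ← R5 + (199/383)·R4: [0, 0, 0, 0, -3008/383, -2752/383]
5 nonzero rows, so rank(A) = 5.
A has 6 columns; by rank–nullity, nullity = 6 − 5 = 1.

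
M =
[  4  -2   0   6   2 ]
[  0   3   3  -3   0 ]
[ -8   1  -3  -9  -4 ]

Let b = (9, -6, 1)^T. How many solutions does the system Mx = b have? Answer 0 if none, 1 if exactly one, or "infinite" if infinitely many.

0

Row reduce the augmented matrix [M | b].
R3 ← R3 + (2)·R1: [0, -3, -3, 3, 0, 19]
R3 ← R3 + R2: [0, 0, 0, 0, 0, 13]
The echelon form has 3 nonzero rows; the last pivot sits in the augmented column, so rank(M) = 2 but rank([M|b]) = 3.
Since the ranks differ, the system is inconsistent.
It has no solutions.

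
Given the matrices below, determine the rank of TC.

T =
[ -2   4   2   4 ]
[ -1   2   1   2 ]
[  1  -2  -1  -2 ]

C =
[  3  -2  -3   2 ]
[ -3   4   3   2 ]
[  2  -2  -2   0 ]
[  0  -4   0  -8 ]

1

First compute TC:
[[-14,   0,  14, -28],
 [ -7,   0,   7, -14],
 [  7,   0,  -7,  14]]
Now row reduce the product.
R2 ← R2 − (1/2)·R1: [0, 0, 0, 0]
R3 ← R3 + (1/2)·R1: [0, 0, 0, 0]
1 nonzero row, so rank(TC) = 1.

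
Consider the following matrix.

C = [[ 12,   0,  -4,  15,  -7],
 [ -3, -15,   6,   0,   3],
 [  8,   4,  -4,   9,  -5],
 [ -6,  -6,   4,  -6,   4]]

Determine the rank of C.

2

Row reduce to echelon form.
R2 ← R2 + (1/4)·R1: [0, -15, 5, 15/4, 5/4]
R3 ← R3 − (2/3)·R1: [0, 4, -4/3, -1, -1/3]
R4 ← R4 + (1/2)·R1: [0, -6, 2, 3/2, 1/2]
R3 ← R3 + (4/15)·R2: [0, 0, 0, 0, 0]
R4 ← R4 − (2/5)·R2: [0, 0, 0, 0, 0]
Echelon form has 2 nonzero rows, so rank(C) = 2.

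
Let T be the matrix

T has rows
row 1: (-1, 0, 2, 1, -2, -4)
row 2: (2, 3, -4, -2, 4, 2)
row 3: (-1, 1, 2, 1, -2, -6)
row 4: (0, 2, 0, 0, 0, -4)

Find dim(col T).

Row reduce to echelon form.
R2 ← R2 + (2)·R1: [0, 3, 0, 0, 0, -6]
R3 ← R3 − R1: [0, 1, 0, 0, 0, -2]
R3 ← R3 − (1/3)·R2: [0, 0, 0, 0, 0, 0]
R4 ← R4 − (2/3)·R2: [0, 0, 0, 0, 0, 0]
Echelon form has 2 nonzero rows, so rank(T) = 2.
The column space has dimension equal to the rank: 2.

2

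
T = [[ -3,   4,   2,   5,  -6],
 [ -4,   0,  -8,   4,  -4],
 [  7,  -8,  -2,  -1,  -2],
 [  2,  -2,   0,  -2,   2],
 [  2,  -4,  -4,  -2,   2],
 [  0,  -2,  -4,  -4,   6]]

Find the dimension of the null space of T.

2

Row reduce to echelon form.
R2 ← R2 − (4/3)·R1: [0, -16/3, -32/3, -8/3, 4]
R3 ← R3 + (7/3)·R1: [0, 4/3, 8/3, 32/3, -16]
R4 ← R4 + (2/3)·R1: [0, 2/3, 4/3, 4/3, -2]
R5 ← R5 + (2/3)·R1: [0, -4/3, -8/3, 4/3, -2]
R3 ← R3 + (1/4)·R2: [0, 0, 0, 10, -15]
R4 ← R4 + (1/8)·R2: [0, 0, 0, 1, -3/2]
R5 ← R5 − (1/4)·R2: [0, 0, 0, 2, -3]
R6 ← R6 − (3/8)·R2: [0, 0, 0, -3, 9/2]
R4 ← R4 − (1/10)·R3: [0, 0, 0, 0, 0]
R5 ← R5 − (1/5)·R3: [0, 0, 0, 0, 0]
R6 ← R6 + (3/10)·R3: [0, 0, 0, 0, 0]
3 nonzero rows, so rank(T) = 3.
T has 5 columns; by rank–nullity, nullity = 5 − 3 = 2.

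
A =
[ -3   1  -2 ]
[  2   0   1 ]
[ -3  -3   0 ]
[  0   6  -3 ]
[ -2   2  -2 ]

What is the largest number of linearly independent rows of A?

Row reduce to echelon form.
R2 ← R2 + (2/3)·R1: [0, 2/3, -1/3]
R3 ← R3 − R1: [0, -4, 2]
R5 ← R5 − (2/3)·R1: [0, 4/3, -2/3]
R3 ← R3 + (6)·R2: [0, 0, 0]
R4 ← R4 − (9)·R2: [0, 0, 0]
R5 ← R5 − (2)·R2: [0, 0, 0]
Echelon form has 2 nonzero rows, so rank(A) = 2.
The rank gives the maximum number of linearly independent rows: 2.

2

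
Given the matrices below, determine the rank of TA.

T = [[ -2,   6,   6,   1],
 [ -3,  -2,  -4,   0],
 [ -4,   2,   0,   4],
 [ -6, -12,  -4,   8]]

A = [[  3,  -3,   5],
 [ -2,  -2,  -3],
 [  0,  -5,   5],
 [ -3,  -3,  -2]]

3

First compute TA:
[[-21, -39,   0],
 [ -5,  33, -29],
 [-28,  -4, -34],
 [-18,  38, -30]]
Now row reduce the product.
R2 ← R2 − (5/21)·R1: [0, 296/7, -29]
R3 ← R3 − (4/3)·R1: [0, 48, -34]
R4 ← R4 − (6/7)·R1: [0, 500/7, -30]
R3 ← R3 − (42/37)·R2: [0, 0, -40/37]
R4 ← R4 − (125/74)·R2: [0, 0, 1405/74]
R4 ← R4 + (281/16)·R3: [0, 0, 0]
3 nonzero rows, so rank(TA) = 3.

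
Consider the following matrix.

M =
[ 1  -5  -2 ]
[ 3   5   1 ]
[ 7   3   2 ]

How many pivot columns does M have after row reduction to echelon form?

Row reduce to echelon form.
R2 ← R2 − (3)·R1: [0, 20, 7]
R3 ← R3 − (7)·R1: [0, 38, 16]
R3 ← R3 − (19/10)·R2: [0, 0, 27/10]
Echelon form has 3 nonzero rows, so rank(M) = 3.
Each nonzero row contributes one pivot column: 3 pivot columns.

3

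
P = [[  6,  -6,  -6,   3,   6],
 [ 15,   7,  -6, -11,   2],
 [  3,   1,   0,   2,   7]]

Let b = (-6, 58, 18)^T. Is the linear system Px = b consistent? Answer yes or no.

yes

Row reduce the augmented matrix [P | b].
R2 ← R2 − (5/2)·R1: [0, 22, 9, -37/2, -13, 73]
R3 ← R3 − (1/2)·R1: [0, 4, 3, 1/2, 4, 21]
R3 ← R3 − (2/11)·R2: [0, 0, 15/11, 85/22, 70/11, 85/11]
The echelon form has 3 nonzero rows, and every pivot lies in the first 5 columns, so rank(P) = rank([P|b]) = 3.
The system is consistent.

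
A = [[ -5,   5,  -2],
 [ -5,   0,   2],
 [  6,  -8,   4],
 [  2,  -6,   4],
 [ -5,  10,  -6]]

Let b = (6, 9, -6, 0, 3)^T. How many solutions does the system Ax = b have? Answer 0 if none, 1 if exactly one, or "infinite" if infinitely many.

infinite

Row reduce the augmented matrix [A | b].
R2 ← R2 − R1: [0, -5, 4, 3]
R3 ← R3 + (6/5)·R1: [0, -2, 8/5, 6/5]
R4 ← R4 + (2/5)·R1: [0, -4, 16/5, 12/5]
R5 ← R5 − R1: [0, 5, -4, -3]
R3 ← R3 − (2/5)·R2: [0, 0, 0, 0]
R4 ← R4 − (4/5)·R2: [0, 0, 0, 0]
R5 ← R5 + R2: [0, 0, 0, 0]
The echelon form has 2 nonzero rows, and every pivot lies in the first 3 columns, so rank(A) = rank([A|b]) = 2.
The system is consistent.
rank = 2 < 3 unknowns, so there are infinitely many solutions.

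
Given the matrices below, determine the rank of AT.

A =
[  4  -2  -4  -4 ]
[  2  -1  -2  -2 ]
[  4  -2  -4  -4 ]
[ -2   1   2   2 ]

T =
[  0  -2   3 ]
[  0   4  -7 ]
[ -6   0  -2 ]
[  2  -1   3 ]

First compute AT:
[[ 16, -12,  22],
 [  8,  -6,  11],
 [ 16, -12,  22],
 [ -8,   6, -11]]
Now row reduce the product.
R2 ← R2 − (1/2)·R1: [0, 0, 0]
R3 ← R3 − R1: [0, 0, 0]
R4 ← R4 + (1/2)·R1: [0, 0, 0]
1 nonzero row, so rank(AT) = 1.

1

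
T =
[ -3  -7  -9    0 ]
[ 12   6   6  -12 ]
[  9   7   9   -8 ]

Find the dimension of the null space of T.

Row reduce to echelon form.
R2 ← R2 + (4)·R1: [0, -22, -30, -12]
R3 ← R3 + (3)·R1: [0, -14, -18, -8]
R3 ← R3 − (7/11)·R2: [0, 0, 12/11, -4/11]
3 nonzero rows, so rank(T) = 3.
T has 4 columns; by rank–nullity, nullity = 4 − 3 = 1.

1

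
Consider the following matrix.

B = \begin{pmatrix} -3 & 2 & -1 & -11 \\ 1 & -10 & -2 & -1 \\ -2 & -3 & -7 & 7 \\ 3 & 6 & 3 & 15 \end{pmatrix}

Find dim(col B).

Row reduce to echelon form.
R2 ← R2 + (1/3)·R1: [0, -28/3, -7/3, -14/3]
R3 ← R3 − (2/3)·R1: [0, -13/3, -19/3, 43/3]
R4 ← R4 + R1: [0, 8, 2, 4]
R3 ← R3 − (13/28)·R2: [0, 0, -21/4, 33/2]
R4 ← R4 + (6/7)·R2: [0, 0, 0, 0]
Echelon form has 3 nonzero rows, so rank(B) = 3.
The column space has dimension equal to the rank: 3.

3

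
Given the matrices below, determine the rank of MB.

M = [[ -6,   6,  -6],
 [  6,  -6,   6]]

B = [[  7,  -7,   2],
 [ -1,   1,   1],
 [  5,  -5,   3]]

First compute MB:
[[-78,  78, -24],
 [ 78, -78,  24]]
Now row reduce the product.
R2 ← R2 + R1: [0, 0, 0]
1 nonzero row, so rank(MB) = 1.

1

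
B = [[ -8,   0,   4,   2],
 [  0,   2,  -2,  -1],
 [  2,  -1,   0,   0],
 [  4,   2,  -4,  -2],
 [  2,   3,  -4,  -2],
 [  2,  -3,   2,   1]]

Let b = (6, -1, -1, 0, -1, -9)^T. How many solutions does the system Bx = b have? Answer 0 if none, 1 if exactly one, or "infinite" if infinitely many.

Row reduce the augmented matrix [B | b].
R3 ← R3 + (1/4)·R1: [0, -1, 1, 1/2, 1/2]
R4 ← R4 + (1/2)·R1: [0, 2, -2, -1, 3]
R5 ← R5 + (1/4)·R1: [0, 3, -3, -3/2, 1/2]
R6 ← R6 + (1/4)·R1: [0, -3, 3, 3/2, -15/2]
R3 ← R3 + (1/2)·R2: [0, 0, 0, 0, 0]
R4 ← R4 − R2: [0, 0, 0, 0, 4]
R5 ← R5 − (3/2)·R2: [0, 0, 0, 0, 2]
R6 ← R6 + (3/2)·R2: [0, 0, 0, 0, -9]
Swap R3 ↔ R4
R5 ← R5 − (1/2)·R3: [0, 0, 0, 0, 0]
R6 ← R6 + (9/4)·R3: [0, 0, 0, 0, 0]
The echelon form has 3 nonzero rows; the last pivot sits in the augmented column, so rank(B) = 2 but rank([B|b]) = 3.
Since the ranks differ, the system is inconsistent.
It has no solutions.

0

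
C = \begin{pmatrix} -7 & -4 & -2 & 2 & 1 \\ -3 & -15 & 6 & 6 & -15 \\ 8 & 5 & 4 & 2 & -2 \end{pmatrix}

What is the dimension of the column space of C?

3

Row reduce to echelon form.
R2 ← R2 − (3/7)·R1: [0, -93/7, 48/7, 36/7, -108/7]
R3 ← R3 + (8/7)·R1: [0, 3/7, 12/7, 30/7, -6/7]
R3 ← R3 + (1/31)·R2: [0, 0, 60/31, 138/31, -42/31]
Echelon form has 3 nonzero rows, so rank(C) = 3.
The column space has dimension equal to the rank: 3.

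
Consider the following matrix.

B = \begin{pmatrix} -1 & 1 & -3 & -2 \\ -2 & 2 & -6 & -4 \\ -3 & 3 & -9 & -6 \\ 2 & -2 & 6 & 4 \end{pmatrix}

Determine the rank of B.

1

Row reduce to echelon form.
R2 ← R2 − (2)·R1: [0, 0, 0, 0]
R3 ← R3 − (3)·R1: [0, 0, 0, 0]
R4 ← R4 + (2)·R1: [0, 0, 0, 0]
Echelon form has 1 nonzero row, so rank(B) = 1.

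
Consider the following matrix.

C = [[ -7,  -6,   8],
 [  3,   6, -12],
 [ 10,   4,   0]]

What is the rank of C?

Row reduce to echelon form.
R2 ← R2 + (3/7)·R1: [0, 24/7, -60/7]
R3 ← R3 + (10/7)·R1: [0, -32/7, 80/7]
R3 ← R3 + (4/3)·R2: [0, 0, 0]
Echelon form has 2 nonzero rows, so rank(C) = 2.

2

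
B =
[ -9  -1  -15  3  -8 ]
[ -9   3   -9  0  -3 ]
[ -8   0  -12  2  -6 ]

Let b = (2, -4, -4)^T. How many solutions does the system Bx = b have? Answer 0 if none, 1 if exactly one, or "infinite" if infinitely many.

Row reduce the augmented matrix [B | b].
R2 ← R2 − R1: [0, 4, 6, -3, 5, -6]
R3 ← R3 − (8/9)·R1: [0, 8/9, 4/3, -2/3, 10/9, -52/9]
R3 ← R3 − (2/9)·R2: [0, 0, 0, 0, 0, -40/9]
The echelon form has 3 nonzero rows; the last pivot sits in the augmented column, so rank(B) = 2 but rank([B|b]) = 3.
Since the ranks differ, the system is inconsistent.
It has no solutions.

0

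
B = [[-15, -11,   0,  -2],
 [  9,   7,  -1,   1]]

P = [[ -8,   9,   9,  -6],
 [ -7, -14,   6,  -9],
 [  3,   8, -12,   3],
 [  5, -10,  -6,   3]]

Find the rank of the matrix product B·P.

First compute BP:
[[187,  39, -189, 183],
 [-119, -35, 129, -117]]
Now row reduce the product.
R2 ← R2 + (7/11)·R1: [0, -112/11, 96/11, -6/11]
2 nonzero rows, so rank(BP) = 2.

2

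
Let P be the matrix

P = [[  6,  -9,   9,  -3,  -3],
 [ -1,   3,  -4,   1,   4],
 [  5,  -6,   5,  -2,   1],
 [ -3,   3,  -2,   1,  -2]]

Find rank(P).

2

Row reduce to echelon form.
R2 ← R2 + (1/6)·R1: [0, 3/2, -5/2, 1/2, 7/2]
R3 ← R3 − (5/6)·R1: [0, 3/2, -5/2, 1/2, 7/2]
R4 ← R4 + (1/2)·R1: [0, -3/2, 5/2, -1/2, -7/2]
R3 ← R3 − R2: [0, 0, 0, 0, 0]
R4 ← R4 + R2: [0, 0, 0, 0, 0]
Echelon form has 2 nonzero rows, so rank(P) = 2.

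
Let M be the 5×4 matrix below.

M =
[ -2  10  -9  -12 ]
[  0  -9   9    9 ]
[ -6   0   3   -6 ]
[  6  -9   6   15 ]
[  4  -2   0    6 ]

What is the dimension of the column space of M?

Row reduce to echelon form.
R3 ← R3 − (3)·R1: [0, -30, 30, 30]
R4 ← R4 + (3)·R1: [0, 21, -21, -21]
R5 ← R5 + (2)·R1: [0, 18, -18, -18]
R3 ← R3 − (10/3)·R2: [0, 0, 0, 0]
R4 ← R4 + (7/3)·R2: [0, 0, 0, 0]
R5 ← R5 + (2)·R2: [0, 0, 0, 0]
Echelon form has 2 nonzero rows, so rank(M) = 2.
The column space has dimension equal to the rank: 2.

2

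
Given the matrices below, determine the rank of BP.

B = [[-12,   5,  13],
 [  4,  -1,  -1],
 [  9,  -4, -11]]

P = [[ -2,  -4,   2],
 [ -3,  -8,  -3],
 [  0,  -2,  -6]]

First compute BP:
[[  9, -18, -117],
 [ -5,  -6,  17],
 [ -6,  18,  96]]
Now row reduce the product.
R2 ← R2 + (5/9)·R1: [0, -16, -48]
R3 ← R3 + (2/3)·R1: [0, 6, 18]
R3 ← R3 + (3/8)·R2: [0, 0, 0]
2 nonzero rows, so rank(BP) = 2.

2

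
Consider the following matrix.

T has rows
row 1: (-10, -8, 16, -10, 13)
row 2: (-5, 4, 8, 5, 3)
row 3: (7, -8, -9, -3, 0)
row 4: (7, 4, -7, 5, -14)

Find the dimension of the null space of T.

Row reduce to echelon form.
R2 ← R2 − (1/2)·R1: [0, 8, 0, 10, -7/2]
R3 ← R3 + (7/10)·R1: [0, -68/5, 11/5, -10, 91/10]
R4 ← R4 + (7/10)·R1: [0, -8/5, 21/5, -2, -49/10]
R3 ← R3 + (17/10)·R2: [0, 0, 11/5, 7, 63/20]
R4 ← R4 + (1/5)·R2: [0, 0, 21/5, 0, -28/5]
R4 ← R4 − (21/11)·R3: [0, 0, 0, -147/11, -511/44]
4 nonzero rows, so rank(T) = 4.
T has 5 columns; by rank–nullity, nullity = 5 − 4 = 1.

1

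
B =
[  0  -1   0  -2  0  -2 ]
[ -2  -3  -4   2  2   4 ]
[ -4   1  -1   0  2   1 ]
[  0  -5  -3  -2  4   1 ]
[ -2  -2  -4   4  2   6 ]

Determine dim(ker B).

Row reduce to echelon form.
Swap R1 ↔ R2
R3 ← R3 − (2)·R1: [0, 7, 7, -4, -2, -7]
R5 ← R5 − R1: [0, 1, 0, 2, 0, 2]
R3 ← R3 + (7)·R2: [0, 0, 7, -18, -2, -21]
R4 ← R4 − (5)·R2: [0, 0, -3, 8, 4, 11]
R5 ← R5 + R2: [0, 0, 0, 0, 0, 0]
R4 ← R4 + (3/7)·R3: [0, 0, 0, 2/7, 22/7, 2]
4 nonzero rows, so rank(B) = 4.
B has 6 columns; by rank–nullity, nullity = 6 − 4 = 2.

2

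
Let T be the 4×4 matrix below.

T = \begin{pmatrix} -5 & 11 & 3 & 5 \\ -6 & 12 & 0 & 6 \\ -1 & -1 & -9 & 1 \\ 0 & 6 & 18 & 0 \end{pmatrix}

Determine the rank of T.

Row reduce to echelon form.
R2 ← R2 − (6/5)·R1: [0, -6/5, -18/5, 0]
R3 ← R3 − (1/5)·R1: [0, -16/5, -48/5, 0]
R3 ← R3 − (8/3)·R2: [0, 0, 0, 0]
R4 ← R4 + (5)·R2: [0, 0, 0, 0]
Echelon form has 2 nonzero rows, so rank(T) = 2.

2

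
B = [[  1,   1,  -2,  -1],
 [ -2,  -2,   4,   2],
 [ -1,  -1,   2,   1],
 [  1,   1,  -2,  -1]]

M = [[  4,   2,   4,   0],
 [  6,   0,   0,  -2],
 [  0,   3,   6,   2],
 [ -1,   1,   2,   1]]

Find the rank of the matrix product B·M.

1

First compute BM:
[[ 11,  -5, -10,  -7],
 [-22,  10,  20,  14],
 [-11,   5,  10,   7],
 [ 11,  -5, -10,  -7]]
Now row reduce the product.
R2 ← R2 + (2)·R1: [0, 0, 0, 0]
R3 ← R3 + R1: [0, 0, 0, 0]
R4 ← R4 − R1: [0, 0, 0, 0]
1 nonzero row, so rank(BM) = 1.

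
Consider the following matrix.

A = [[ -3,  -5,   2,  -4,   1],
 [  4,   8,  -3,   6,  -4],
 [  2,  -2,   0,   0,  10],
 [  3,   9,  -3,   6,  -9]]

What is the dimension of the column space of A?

2

Row reduce to echelon form.
R2 ← R2 + (4/3)·R1: [0, 4/3, -1/3, 2/3, -8/3]
R3 ← R3 + (2/3)·R1: [0, -16/3, 4/3, -8/3, 32/3]
R4 ← R4 + R1: [0, 4, -1, 2, -8]
R3 ← R3 + (4)·R2: [0, 0, 0, 0, 0]
R4 ← R4 − (3)·R2: [0, 0, 0, 0, 0]
Echelon form has 2 nonzero rows, so rank(A) = 2.
The column space has dimension equal to the rank: 2.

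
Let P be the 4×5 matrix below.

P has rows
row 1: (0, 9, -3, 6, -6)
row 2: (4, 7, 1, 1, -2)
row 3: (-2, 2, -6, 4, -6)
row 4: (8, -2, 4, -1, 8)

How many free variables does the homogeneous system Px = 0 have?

1

Row reduce to echelon form.
Swap R1 ↔ R2
R3 ← R3 + (1/2)·R1: [0, 11/2, -11/2, 9/2, -7]
R4 ← R4 − (2)·R1: [0, -16, 2, -3, 12]
R3 ← R3 − (11/18)·R2: [0, 0, -11/3, 5/6, -10/3]
R4 ← R4 + (16/9)·R2: [0, 0, -10/3, 23/3, 4/3]
R4 ← R4 − (10/11)·R3: [0, 0, 0, 76/11, 48/11]
4 nonzero rows, so rank(P) = 4.
P has 5 columns; by rank–nullity, nullity = 5 − 4 = 1.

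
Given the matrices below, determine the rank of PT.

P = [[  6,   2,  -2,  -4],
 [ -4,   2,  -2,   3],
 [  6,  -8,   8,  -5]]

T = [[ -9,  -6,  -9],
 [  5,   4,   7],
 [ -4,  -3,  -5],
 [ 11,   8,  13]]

2

First compute PT:
[[-80, -54, -82],
 [ 87,  62,  99],
 [-181, -132, -215]]
Now row reduce the product.
R2 ← R2 + (87/80)·R1: [0, 131/40, 393/40]
R3 ← R3 − (181/80)·R1: [0, -393/40, -1179/40]
R3 ← R3 + (3)·R2: [0, 0, 0]
2 nonzero rows, so rank(PT) = 2.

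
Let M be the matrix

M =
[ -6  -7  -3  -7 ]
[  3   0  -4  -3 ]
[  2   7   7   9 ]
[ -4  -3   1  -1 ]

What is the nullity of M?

Row reduce to echelon form.
R2 ← R2 + (1/2)·R1: [0, -7/2, -11/2, -13/2]
R3 ← R3 + (1/3)·R1: [0, 14/3, 6, 20/3]
R4 ← R4 − (2/3)·R1: [0, 5/3, 3, 11/3]
R3 ← R3 + (4/3)·R2: [0, 0, -4/3, -2]
R4 ← R4 + (10/21)·R2: [0, 0, 8/21, 4/7]
R4 ← R4 + (2/7)·R3: [0, 0, 0, 0]
3 nonzero rows, so rank(M) = 3.
M has 4 columns; by rank–nullity, nullity = 4 − 3 = 1.

1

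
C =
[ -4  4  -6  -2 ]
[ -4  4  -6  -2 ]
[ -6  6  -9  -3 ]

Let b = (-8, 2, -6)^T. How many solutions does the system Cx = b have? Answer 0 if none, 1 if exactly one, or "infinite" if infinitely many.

0

Row reduce the augmented matrix [C | b].
R2 ← R2 − R1: [0, 0, 0, 0, 10]
R3 ← R3 − (3/2)·R1: [0, 0, 0, 0, 6]
R3 ← R3 − (3/5)·R2: [0, 0, 0, 0, 0]
The echelon form has 2 nonzero rows; the last pivot sits in the augmented column, so rank(C) = 1 but rank([C|b]) = 2.
Since the ranks differ, the system is inconsistent.
It has no solutions.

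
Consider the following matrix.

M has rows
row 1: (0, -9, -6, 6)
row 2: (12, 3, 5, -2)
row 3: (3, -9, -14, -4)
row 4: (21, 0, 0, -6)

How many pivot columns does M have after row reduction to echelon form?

Row reduce to echelon form.
Swap R1 ↔ R2
R3 ← R3 − (1/4)·R1: [0, -39/4, -61/4, -7/2]
R4 ← R4 − (7/4)·R1: [0, -21/4, -35/4, -5/2]
R3 ← R3 − (13/12)·R2: [0, 0, -35/4, -10]
R4 ← R4 − (7/12)·R2: [0, 0, -21/4, -6]
R4 ← R4 − (3/5)·R3: [0, 0, 0, 0]
Echelon form has 3 nonzero rows, so rank(M) = 3.
Each nonzero row contributes one pivot column: 3 pivot columns.

3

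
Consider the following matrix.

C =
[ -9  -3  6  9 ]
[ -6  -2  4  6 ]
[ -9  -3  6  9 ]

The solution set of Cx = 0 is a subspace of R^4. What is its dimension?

3

Row reduce to echelon form.
R2 ← R2 − (2/3)·R1: [0, 0, 0, 0]
R3 ← R3 − R1: [0, 0, 0, 0]
1 nonzero row, so rank(C) = 1.
C has 4 columns; by rank–nullity, nullity = 4 − 1 = 3.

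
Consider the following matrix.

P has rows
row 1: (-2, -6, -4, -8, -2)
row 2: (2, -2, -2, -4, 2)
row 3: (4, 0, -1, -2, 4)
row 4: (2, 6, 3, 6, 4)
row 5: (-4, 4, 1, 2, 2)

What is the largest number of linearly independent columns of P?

3

Row reduce to echelon form.
R2 ← R2 + R1: [0, -8, -6, -12, 0]
R3 ← R3 + (2)·R1: [0, -12, -9, -18, 0]
R4 ← R4 + R1: [0, 0, -1, -2, 2]
R5 ← R5 − (2)·R1: [0, 16, 9, 18, 6]
R3 ← R3 − (3/2)·R2: [0, 0, 0, 0, 0]
R5 ← R5 + (2)·R2: [0, 0, -3, -6, 6]
Swap R3 ↔ R4
R5 ← R5 − (3)·R3: [0, 0, 0, 0, 0]
Echelon form has 3 nonzero rows, so rank(P) = 3.
The rank gives the maximum number of linearly independent columns: 3.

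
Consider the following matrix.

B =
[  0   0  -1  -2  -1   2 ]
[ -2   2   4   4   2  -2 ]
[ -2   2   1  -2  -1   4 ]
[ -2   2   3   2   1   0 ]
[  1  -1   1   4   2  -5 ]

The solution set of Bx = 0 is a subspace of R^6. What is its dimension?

Row reduce to echelon form.
Swap R1 ↔ R2
R3 ← R3 − R1: [0, 0, -3, -6, -3, 6]
R4 ← R4 − R1: [0, 0, -1, -2, -1, 2]
R5 ← R5 + (1/2)·R1: [0, 0, 3, 6, 3, -6]
R3 ← R3 − (3)·R2: [0, 0, 0, 0, 0, 0]
R4 ← R4 − R2: [0, 0, 0, 0, 0, 0]
R5 ← R5 + (3)·R2: [0, 0, 0, 0, 0, 0]
2 nonzero rows, so rank(B) = 2.
B has 6 columns; by rank–nullity, nullity = 6 − 2 = 4.

4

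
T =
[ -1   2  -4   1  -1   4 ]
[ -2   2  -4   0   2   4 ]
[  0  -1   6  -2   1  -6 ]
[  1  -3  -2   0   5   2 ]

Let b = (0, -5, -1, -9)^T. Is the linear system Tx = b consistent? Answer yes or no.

no

Row reduce the augmented matrix [T | b].
R2 ← R2 − (2)·R1: [0, -2, 4, -2, 4, -4, -5]
R4 ← R4 + R1: [0, -1, -6, 1, 4, 6, -9]
R3 ← R3 − (1/2)·R2: [0, 0, 4, -1, -1, -4, 3/2]
R4 ← R4 − (1/2)·R2: [0, 0, -8, 2, 2, 8, -13/2]
R4 ← R4 + (2)·R3: [0, 0, 0, 0, 0, 0, -7/2]
The echelon form has 4 nonzero rows; the last pivot sits in the augmented column, so rank(T) = 3 but rank([T|b]) = 4.
Since the ranks differ, the system is inconsistent.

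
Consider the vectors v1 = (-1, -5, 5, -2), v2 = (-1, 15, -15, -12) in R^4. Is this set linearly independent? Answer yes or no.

yes

Form the matrix with these vectors as rows and row reduce.
R2 ← R2 − R1: [0, 20, -20, -10]
2 nonzero rows, so the 2 vectors span a space of dimension 2.
Since 2 = 2, the vectors are linearly independent.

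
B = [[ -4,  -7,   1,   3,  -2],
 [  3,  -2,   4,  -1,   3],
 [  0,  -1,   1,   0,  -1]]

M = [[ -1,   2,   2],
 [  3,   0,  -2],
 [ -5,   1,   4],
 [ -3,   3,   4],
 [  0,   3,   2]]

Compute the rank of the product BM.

2

First compute BM:
[[-31,  -4,  18],
 [-26,  16,  28],
 [ -8,  -2,   4]]
Now row reduce the product.
R2 ← R2 − (26/31)·R1: [0, 600/31, 400/31]
R3 ← R3 − (8/31)·R1: [0, -30/31, -20/31]
R3 ← R3 + (1/20)·R2: [0, 0, 0]
2 nonzero rows, so rank(BM) = 2.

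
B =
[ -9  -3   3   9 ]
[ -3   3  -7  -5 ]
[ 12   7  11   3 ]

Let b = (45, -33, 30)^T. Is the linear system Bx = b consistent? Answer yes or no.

yes

Row reduce the augmented matrix [B | b].
R2 ← R2 − (1/3)·R1: [0, 4, -8, -8, -48]
R3 ← R3 + (4/3)·R1: [0, 3, 15, 15, 90]
R3 ← R3 − (3/4)·R2: [0, 0, 21, 21, 126]
The echelon form has 3 nonzero rows, and every pivot lies in the first 4 columns, so rank(B) = rank([B|b]) = 3.
The system is consistent.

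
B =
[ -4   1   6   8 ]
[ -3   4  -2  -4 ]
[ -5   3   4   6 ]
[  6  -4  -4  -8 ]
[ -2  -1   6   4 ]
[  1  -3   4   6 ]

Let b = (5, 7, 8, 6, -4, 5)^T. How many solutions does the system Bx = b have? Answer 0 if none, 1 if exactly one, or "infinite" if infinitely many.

Row reduce the augmented matrix [B | b].
R2 ← R2 − (3/4)·R1: [0, 13/4, -13/2, -10, 13/4]
R3 ← R3 − (5/4)·R1: [0, 7/4, -7/2, -4, 7/4]
R4 ← R4 + (3/2)·R1: [0, -5/2, 5, 4, 27/2]
R5 ← R5 − (1/2)·R1: [0, -3/2, 3, 0, -13/2]
R6 ← R6 + (1/4)·R1: [0, -11/4, 11/2, 8, 25/4]
R3 ← R3 − (7/13)·R2: [0, 0, 0, 18/13, 0]
R4 ← R4 + (10/13)·R2: [0, 0, 0, -48/13, 16]
R5 ← R5 + (6/13)·R2: [0, 0, 0, -60/13, -5]
R6 ← R6 + (11/13)·R2: [0, 0, 0, -6/13, 9]
R4 ← R4 + (8/3)·R3: [0, 0, 0, 0, 16]
R5 ← R5 + (10/3)·R3: [0, 0, 0, 0, -5]
R6 ← R6 + (1/3)·R3: [0, 0, 0, 0, 9]
R5 ← R5 + (5/16)·R4: [0, 0, 0, 0, 0]
R6 ← R6 − (9/16)·R4: [0, 0, 0, 0, 0]
The echelon form has 4 nonzero rows; the last pivot sits in the augmented column, so rank(B) = 3 but rank([B|b]) = 4.
Since the ranks differ, the system is inconsistent.
It has no solutions.

0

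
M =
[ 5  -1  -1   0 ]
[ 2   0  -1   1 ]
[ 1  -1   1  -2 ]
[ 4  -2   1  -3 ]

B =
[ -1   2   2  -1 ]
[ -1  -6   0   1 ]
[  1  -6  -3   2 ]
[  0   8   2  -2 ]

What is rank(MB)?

First compute MB:
[[ -5,  22,  13,  -8],
 [ -3,  18,   9,  -6],
 [  1, -14,  -5,   4],
 [ -1, -10,  -1,   2]]
Now row reduce the product.
R2 ← R2 − (3/5)·R1: [0, 24/5, 6/5, -6/5]
R3 ← R3 + (1/5)·R1: [0, -48/5, -12/5, 12/5]
R4 ← R4 − (1/5)·R1: [0, -72/5, -18/5, 18/5]
R3 ← R3 + (2)·R2: [0, 0, 0, 0]
R4 ← R4 + (3)·R2: [0, 0, 0, 0]
2 nonzero rows, so rank(MB) = 2.

2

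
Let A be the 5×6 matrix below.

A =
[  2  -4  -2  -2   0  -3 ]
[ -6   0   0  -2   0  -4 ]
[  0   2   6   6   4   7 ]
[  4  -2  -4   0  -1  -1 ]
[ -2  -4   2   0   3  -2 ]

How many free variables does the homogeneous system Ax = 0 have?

2

Row reduce to echelon form.
R2 ← R2 + (3)·R1: [0, -12, -6, -8, 0, -13]
R4 ← R4 − (2)·R1: [0, 6, 0, 4, -1, 5]
R5 ← R5 + R1: [0, -8, 0, -2, 3, -5]
R3 ← R3 + (1/6)·R2: [0, 0, 5, 14/3, 4, 29/6]
R4 ← R4 + (1/2)·R2: [0, 0, -3, 0, -1, -3/2]
R5 ← R5 − (2/3)·R2: [0, 0, 4, 10/3, 3, 11/3]
R4 ← R4 + (3/5)·R3: [0, 0, 0, 14/5, 7/5, 7/5]
R5 ← R5 − (4/5)·R3: [0, 0, 0, -2/5, -1/5, -1/5]
R5 ← R5 + (1/7)·R4: [0, 0, 0, 0, 0, 0]
4 nonzero rows, so rank(A) = 4.
A has 6 columns; by rank–nullity, nullity = 6 − 4 = 2.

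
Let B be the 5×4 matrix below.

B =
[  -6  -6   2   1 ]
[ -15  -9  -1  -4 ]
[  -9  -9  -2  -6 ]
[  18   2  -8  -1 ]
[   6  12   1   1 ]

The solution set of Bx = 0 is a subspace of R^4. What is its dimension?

Row reduce to echelon form.
R2 ← R2 − (5/2)·R1: [0, 6, -6, -13/2]
R3 ← R3 − (3/2)·R1: [0, 0, -5, -15/2]
R4 ← R4 + (3)·R1: [0, -16, -2, 2]
R5 ← R5 + R1: [0, 6, 3, 2]
R4 ← R4 + (8/3)·R2: [0, 0, -18, -46/3]
R5 ← R5 − R2: [0, 0, 9, 17/2]
R4 ← R4 − (18/5)·R3: [0, 0, 0, 35/3]
R5 ← R5 + (9/5)·R3: [0, 0, 0, -5]
R5 ← R5 + (3/7)·R4: [0, 0, 0, 0]
4 nonzero rows, so rank(B) = 4.
B has 4 columns; by rank–nullity, nullity = 4 − 4 = 0.

0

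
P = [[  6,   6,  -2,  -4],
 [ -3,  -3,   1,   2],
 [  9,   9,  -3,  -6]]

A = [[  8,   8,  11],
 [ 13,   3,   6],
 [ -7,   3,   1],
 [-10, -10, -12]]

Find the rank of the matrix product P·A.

1

First compute PA:
[[180, 100, 148],
 [-90, -50, -74],
 [270, 150, 222]]
Now row reduce the product.
R2 ← R2 + (1/2)·R1: [0, 0, 0]
R3 ← R3 − (3/2)·R1: [0, 0, 0]
1 nonzero row, so rank(PA) = 1.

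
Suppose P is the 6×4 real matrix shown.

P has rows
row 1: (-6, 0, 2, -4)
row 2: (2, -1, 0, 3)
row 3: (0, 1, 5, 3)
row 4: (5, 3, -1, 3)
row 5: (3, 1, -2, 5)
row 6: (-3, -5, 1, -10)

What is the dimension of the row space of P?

Row reduce to echelon form.
R2 ← R2 + (1/3)·R1: [0, -1, 2/3, 5/3]
R4 ← R4 + (5/6)·R1: [0, 3, 2/3, -1/3]
R5 ← R5 + (1/2)·R1: [0, 1, -1, 3]
R6 ← R6 − (1/2)·R1: [0, -5, 0, -8]
R3 ← R3 + R2: [0, 0, 17/3, 14/3]
R4 ← R4 + (3)·R2: [0, 0, 8/3, 14/3]
R5 ← R5 + R2: [0, 0, -1/3, 14/3]
R6 ← R6 − (5)·R2: [0, 0, -10/3, -49/3]
R4 ← R4 − (8/17)·R3: [0, 0, 0, 42/17]
R5 ← R5 + (1/17)·R3: [0, 0, 0, 84/17]
R6 ← R6 + (10/17)·R3: [0, 0, 0, -231/17]
R5 ← R5 − (2)·R4: [0, 0, 0, 0]
R6 ← R6 + (11/2)·R4: [0, 0, 0, 0]
Echelon form has 4 nonzero rows, so rank(P) = 4.
The row space has dimension equal to the rank: 4.

4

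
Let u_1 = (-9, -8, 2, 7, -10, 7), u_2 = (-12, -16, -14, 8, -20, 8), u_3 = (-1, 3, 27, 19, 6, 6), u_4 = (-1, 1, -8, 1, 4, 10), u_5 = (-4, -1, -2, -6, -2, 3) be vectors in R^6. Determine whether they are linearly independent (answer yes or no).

no

Form the matrix with these vectors as rows and row reduce.
R2 ← R2 − (4/3)·R1: [0, -16/3, -50/3, -4/3, -20/3, -4/3]
R3 ← R3 − (1/9)·R1: [0, 35/9, 241/9, 164/9, 64/9, 47/9]
R4 ← R4 − (1/9)·R1: [0, 17/9, -74/9, 2/9, 46/9, 83/9]
R5 ← R5 − (4/9)·R1: [0, 23/9, -26/9, -82/9, 22/9, -1/9]
R3 ← R3 + (35/48)·R2: [0, 0, 117/8, 69/4, 9/4, 17/4]
R4 ← R4 + (17/48)·R2: [0, 0, -113/8, -1/4, 11/4, 35/4]
R5 ← R5 + (23/48)·R2: [0, 0, -87/8, -39/4, -3/4, -3/4]
R4 ← R4 + (113/117)·R3: [0, 0, 0, 640/39, 64/13, 1504/117]
R5 ← R5 + (29/39)·R3: [0, 0, 0, 40/13, 12/13, 94/39]
R5 ← R5 − (3/16)·R4: [0, 0, 0, 0, 0, 0]
4 nonzero rows, so the 5 vectors span a space of dimension 4.
Since 4 < 5, the vectors are linearly dependent.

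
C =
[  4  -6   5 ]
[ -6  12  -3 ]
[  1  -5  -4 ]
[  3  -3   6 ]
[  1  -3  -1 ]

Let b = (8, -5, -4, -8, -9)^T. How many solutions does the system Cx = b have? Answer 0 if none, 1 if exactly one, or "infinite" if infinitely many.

Row reduce the augmented matrix [C | b].
R2 ← R2 + (3/2)·R1: [0, 3, 9/2, 7]
R3 ← R3 − (1/4)·R1: [0, -7/2, -21/4, -6]
R4 ← R4 − (3/4)·R1: [0, 3/2, 9/4, -14]
R5 ← R5 − (1/4)·R1: [0, -3/2, -9/4, -11]
R3 ← R3 + (7/6)·R2: [0, 0, 0, 13/6]
R4 ← R4 − (1/2)·R2: [0, 0, 0, -35/2]
R5 ← R5 + (1/2)·R2: [0, 0, 0, -15/2]
R4 ← R4 + (105/13)·R3: [0, 0, 0, 0]
R5 ← R5 + (45/13)·R3: [0, 0, 0, 0]
The echelon form has 3 nonzero rows; the last pivot sits in the augmented column, so rank(C) = 2 but rank([C|b]) = 3.
Since the ranks differ, the system is inconsistent.
It has no solutions.

0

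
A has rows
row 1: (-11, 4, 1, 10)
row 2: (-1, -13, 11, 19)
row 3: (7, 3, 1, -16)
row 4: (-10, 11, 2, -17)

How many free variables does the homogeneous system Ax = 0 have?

Row reduce to echelon form.
R2 ← R2 − (1/11)·R1: [0, -147/11, 120/11, 199/11]
R3 ← R3 + (7/11)·R1: [0, 61/11, 18/11, -106/11]
R4 ← R4 − (10/11)·R1: [0, 81/11, 12/11, -287/11]
R3 ← R3 + (61/147)·R2: [0, 0, 302/49, -313/147]
R4 ← R4 + (27/49)·R2: [0, 0, 348/49, -790/49]
R4 ← R4 − (174/151)·R3: [0, 0, 0, -2064/151]
4 nonzero rows, so rank(A) = 4.
A has 4 columns; by rank–nullity, nullity = 4 − 4 = 0.

0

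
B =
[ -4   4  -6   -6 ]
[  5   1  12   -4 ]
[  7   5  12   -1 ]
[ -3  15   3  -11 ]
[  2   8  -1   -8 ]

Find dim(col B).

Row reduce to echelon form.
R2 ← R2 + (5/4)·R1: [0, 6, 9/2, -23/2]
R3 ← R3 + (7/4)·R1: [0, 12, 3/2, -23/2]
R4 ← R4 − (3/4)·R1: [0, 12, 15/2, -13/2]
R5 ← R5 + (1/2)·R1: [0, 10, -4, -11]
R3 ← R3 − (2)·R2: [0, 0, -15/2, 23/2]
R4 ← R4 − (2)·R2: [0, 0, -3/2, 33/2]
R5 ← R5 − (5/3)·R2: [0, 0, -23/2, 49/6]
R4 ← R4 − (1/5)·R3: [0, 0, 0, 71/5]
R5 ← R5 − (23/15)·R3: [0, 0, 0, -142/15]
R5 ← R5 + (2/3)·R4: [0, 0, 0, 0]
Echelon form has 4 nonzero rows, so rank(B) = 4.
The column space has dimension equal to the rank: 4.

4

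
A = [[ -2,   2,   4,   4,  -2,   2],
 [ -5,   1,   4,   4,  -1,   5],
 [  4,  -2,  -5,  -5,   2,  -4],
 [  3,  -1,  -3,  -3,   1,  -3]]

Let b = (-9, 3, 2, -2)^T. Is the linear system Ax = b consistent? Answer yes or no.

Row reduce the augmented matrix [A | b].
R2 ← R2 − (5/2)·R1: [0, -4, -6, -6, 4, 0, 51/2]
R3 ← R3 + (2)·R1: [0, 2, 3, 3, -2, 0, -16]
R4 ← R4 + (3/2)·R1: [0, 2, 3, 3, -2, 0, -31/2]
R3 ← R3 + (1/2)·R2: [0, 0, 0, 0, 0, 0, -13/4]
R4 ← R4 + (1/2)·R2: [0, 0, 0, 0, 0, 0, -11/4]
R4 ← R4 − (11/13)·R3: [0, 0, 0, 0, 0, 0, 0]
The echelon form has 3 nonzero rows; the last pivot sits in the augmented column, so rank(A) = 2 but rank([A|b]) = 3.
Since the ranks differ, the system is inconsistent.

no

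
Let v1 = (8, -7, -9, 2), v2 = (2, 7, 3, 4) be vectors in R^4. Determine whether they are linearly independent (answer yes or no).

yes

Form the matrix with these vectors as rows and row reduce.
R2 ← R2 − (1/4)·R1: [0, 35/4, 21/4, 7/2]
2 nonzero rows, so the 2 vectors span a space of dimension 2.
Since 2 = 2, the vectors are linearly independent.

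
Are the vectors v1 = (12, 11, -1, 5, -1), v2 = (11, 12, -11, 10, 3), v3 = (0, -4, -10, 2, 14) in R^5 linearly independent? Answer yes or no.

Form the matrix with these vectors as rows and row reduce.
R2 ← R2 − (11/12)·R1: [0, 23/12, -121/12, 65/12, 47/12]
R3 ← R3 + (48/23)·R2: [0, 0, -714/23, 306/23, 510/23]
3 nonzero rows, so the 3 vectors span a space of dimension 3.
Since 3 = 3, the vectors are linearly independent.

yes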